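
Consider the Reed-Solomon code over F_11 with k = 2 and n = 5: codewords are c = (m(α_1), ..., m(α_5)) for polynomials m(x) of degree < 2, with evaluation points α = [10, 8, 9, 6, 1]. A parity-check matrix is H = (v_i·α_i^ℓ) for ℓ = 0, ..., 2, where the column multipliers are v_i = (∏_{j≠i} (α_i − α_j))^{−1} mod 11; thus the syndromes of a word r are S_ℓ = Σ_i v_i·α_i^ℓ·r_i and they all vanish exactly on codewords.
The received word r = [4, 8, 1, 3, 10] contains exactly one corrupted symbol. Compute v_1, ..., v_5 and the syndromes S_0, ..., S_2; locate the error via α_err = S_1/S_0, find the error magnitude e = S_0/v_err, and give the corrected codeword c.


S = (9, 6, 4), error at position 2, error magnitude e = 10, c = [4, 9, 1, 3, 10].

Step 1: column multipliers v_i = (∏_{j≠i}(α_i − α_j))^{−1} mod 11.
  i = 1 (α = 10): (10−8)(10−9)(10−6)(10−1) = 2·1·4·9 = 72 ≡ 6, so v_1 = 6^{−1} = 2 (mod 11).
  i = 2 (α = 8): (8−10)(8−9)(8−6)(8−1) = (−2)·(−1)·2·7 = 28 ≡ 6, so v_2 = 6^{−1} = 2 (mod 11).
  i = 3 (α = 9): (9−10)(9−8)(9−6)(9−1) = (−1)·1·3·8 = −24 ≡ 9, so v_3 = 9^{−1} = 5 (mod 11).
  i = 4 (α = 6): (6−10)(6−8)(6−9)(6−1) = (−4)·(−2)·(−3)·5 = −120 ≡ 1, so v_4 = 1^{−1} = 1 (mod 11).
  i = 5 (α = 1): (1−10)(1−8)(1−9)(1−6) = (−9)·(−7)·(−8)·(−5) = 2520 ≡ 1, so v_5 = 1^{−1} = 1 (mod 11).
  v = [2, 2, 5, 1, 1].
Step 2: syndromes of r = [4, 8, 1, 3, 10] (all sums mod 11).
  S_0 = Σ v_i r_i = 2·4 + 2·8 + 5·1 + 1·3 + 1·10 = 42 ≡ 9.
  S_1 = Σ v_i α_i r_i = 2·10·4 + 2·8·8 + 5·9·1 + 1·6·3 + 1·1·10 = 281 ≡ 6.
  α_i^2 mod 11 = [1, 9, 4, 3, 1].
  S_2 = Σ v_i α_i^2 r_i = 2·1·4 + 2·9·8 + 5·4·1 + 1·3·3 + 1·1·10 = 191 ≡ 4.
  S = (9, 6, 4) ≠ 0, so r is not a codeword (an error is present).
Step 3: locate the error. For a single error e at position i, S_ℓ = v_i·e·α_i^ℓ, so α_err = S_1/S_0.
  S_0^{−1} = 9^{−1} = 5 (mod 11), so α_err = 6·5 = 30 ≡ 8 = α_2. Error position i = 2.
  Consistency check: S_2/S_1 = 4·2 = 8 ≡ 8 = α_err ✓ (single-error assumption holds).
Step 4: error magnitude e = S_0/v_2 = S_0·∏_{j≠2}(α_2 − α_j) = 9·6 = 54 ≡ 10 (mod 11).
Step 5: correct position 2: c_2 = r_2 − e = 8 − 10 ≡ 9 (mod 11). Hence c = [4, 9, 1, 3, 10].
  Check: interpolating c through the α_i gives m(x) = 7 + 3·x (degree < 2) with m(α_i) = c_i for every i, so c is indeed a codeword.


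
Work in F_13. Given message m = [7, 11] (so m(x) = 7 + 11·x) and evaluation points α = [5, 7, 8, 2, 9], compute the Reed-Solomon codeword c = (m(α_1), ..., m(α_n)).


c = [10, 6, 4, 3, 2]

Message polynomial: m(x) = 7 + 11·x (mod 13).
For each evaluation point α_i, compute m(α_i) mod 13:
  α_1 = 5: Horner steps 11 → 10, so m(5) = 10.
  α_2 = 7: Horner steps 11 → 6, so m(7) = 6.
  α_3 = 8: Horner steps 11 → 4, so m(8) = 4.
  α_4 = 2: Horner steps 11 → 3, so m(2) = 3.
  α_5 = 9: Horner steps 11 → 2, so m(9) = 2.
Codeword c = [10, 6, 4, 3, 2] ∈ F_13^5.


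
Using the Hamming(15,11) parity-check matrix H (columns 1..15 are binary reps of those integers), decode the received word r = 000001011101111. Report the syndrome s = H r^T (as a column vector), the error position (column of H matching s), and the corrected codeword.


s = (1, 1, 0, 1)^T, error position = 13, corrected codeword c = 000001011101011

Compute s = H r^T mod 2 one row at a time:
  s_1 = 1 + 1 + 1 + 0 + 1 + 1 + 1 + 1 = 7 ≡ 1 (mod 2).
  s_2 = 0 + 0 + 1 + 0 + 1 + 1 + 1 + 1 = 5 ≡ 1 (mod 2).
  s_3 = 0 + 0 + 1 + 0 + 1 + 0 + 1 + 1 = 4 ≡ 0 (mod 2).
  s_4 = 0 + 0 + 0 + 0 + 1 + 0 + 1 + 1 = 3 ≡ 1 (mod 2).
s = (1, 1, 0, 1)^T — this equals column 13 of H (binary 1101), so error is at position 13.
Correct: flip bit 13 of r = 000001011101111 to get c = 000001011101011.


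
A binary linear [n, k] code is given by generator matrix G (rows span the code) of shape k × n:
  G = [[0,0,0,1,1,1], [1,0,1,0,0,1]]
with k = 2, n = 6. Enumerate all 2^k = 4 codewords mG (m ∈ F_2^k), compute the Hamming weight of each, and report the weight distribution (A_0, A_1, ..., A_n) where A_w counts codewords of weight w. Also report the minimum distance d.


Weight distribution: A_0 = 1, A_3 = 2, A_4 = 1. Minimum distance d = 3.

Enumerate all 2^2 = 4 messages m ∈ F_2^2.
For each, compute codeword c = mG in F_2^6, then tally its weight.
  m = 00 → c = 000000, weight = 0.
  m = 10 → c = 000111, weight = 3.
  m = 01 → c = 101001, weight = 3.
  m = 11 → c = 101110, weight = 4.
Tally weights:
  weight 0: 1 codewords.
  weight 3: 2 codewords.
  weight 4: 1 codewords.
Minimum distance d = smallest w > 0 with A_w > 0 = 3.
Sanity: Σ A_w = 4 = 2^2 = 4 ✓.


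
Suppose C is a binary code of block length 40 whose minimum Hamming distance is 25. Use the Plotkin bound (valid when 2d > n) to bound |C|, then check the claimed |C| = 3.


Plotkin bound M ≤ 4; given |C| = 3 ≤ bound (satisfied).

Check applicability: 2d = 50, n = 40.
2d − n = 10 > 0, so Plotkin applies.
Compute d/(2d−n) = 25/10 ≈ 2.5000.
⌊d/(2d−n)⌋ = 2.
Plotkin bound: M ≤ 2·2 = 4.
Given |C| = 3, check: satisfied.
This |C| is below the Plotkin bound.


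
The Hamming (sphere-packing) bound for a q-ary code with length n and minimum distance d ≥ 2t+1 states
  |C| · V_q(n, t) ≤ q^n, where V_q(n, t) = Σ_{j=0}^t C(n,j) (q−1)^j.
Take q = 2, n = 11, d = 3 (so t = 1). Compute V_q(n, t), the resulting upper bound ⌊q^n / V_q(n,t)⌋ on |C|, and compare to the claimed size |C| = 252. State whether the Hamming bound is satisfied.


V_q(n, t) = 12, q^n = 2048, Hamming bound = 170, |C| = 252 > bound (violated).

Step 1: Compute V_q(n, t) = Σ_{j=0}^1 C(n, j) (q−1)^j.
  j = 0: C(11,0)·(1)^0 = 1·1 = 1.
  j = 1: C(11,1)·(1)^1 = 11·1 = 11.
  V_q(n, t) = 1 + 11 = 12.
Step 2: q^n = 2^11 = 2048.
Step 3: Hamming bound ⌊q^n / V_q(n,t)⌋ = ⌊2048/12⌋ = 170.
Step 4: Compare |C| = 252 to 170: violated.
The claimed |C| lies above the Hamming bound, so no 2-ary code of length 11 with d ≥ 3 can have 252 codewords.


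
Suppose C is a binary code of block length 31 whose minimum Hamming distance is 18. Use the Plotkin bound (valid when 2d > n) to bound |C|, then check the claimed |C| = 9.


Plotkin bound M ≤ 6; given |C| = 9 > bound (violated).

Check applicability: 2d = 36, n = 31.
2d − n = 5 > 0, so Plotkin applies.
Compute d/(2d−n) = 18/5 ≈ 3.6000.
⌊d/(2d−n)⌋ = 3.
Plotkin bound: M ≤ 2·3 = 6.
Given |C| = 9, check: VIOLATED.
This |C| is above the Plotkin bound, so no binary code with n = 31, d = 18 and 9 codewords exists.


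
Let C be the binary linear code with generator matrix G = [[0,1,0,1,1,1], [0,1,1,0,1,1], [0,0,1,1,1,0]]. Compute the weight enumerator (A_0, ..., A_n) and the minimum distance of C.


Weight distribution: A_0 = 1, A_1 = 1, A_2 = 1, A_3 = 3, A_4 = 2. Minimum distance d = 1.

Enumerate all 2^3 = 8 messages m ∈ F_2^3.
For each, compute codeword c = mG in F_2^6, then tally its weight.
  m = 000 → c = 000000, weight = 0.
  m = 100 → c = 010111, weight = 4.
  m = 010 → c = 011011, weight = 4.
  m = 110 → c = 001100, weight = 2.
  m = 001 → c = 001110, weight = 3.
  m = 101 → c = 011001, weight = 3.
  m = 011 → c = 010101, weight = 3.
  m = 111 → c = 000010, weight = 1.
Tally weights:
  weight 0: 1 codewords.
  weight 1: 1 codewords.
  weight 2: 1 codewords.
  weight 3: 3 codewords.
  weight 4: 2 codewords.
Minimum distance d = smallest w > 0 with A_w > 0 = 1.
Sanity: Σ A_w = 8 = 2^3 = 8 ✓.


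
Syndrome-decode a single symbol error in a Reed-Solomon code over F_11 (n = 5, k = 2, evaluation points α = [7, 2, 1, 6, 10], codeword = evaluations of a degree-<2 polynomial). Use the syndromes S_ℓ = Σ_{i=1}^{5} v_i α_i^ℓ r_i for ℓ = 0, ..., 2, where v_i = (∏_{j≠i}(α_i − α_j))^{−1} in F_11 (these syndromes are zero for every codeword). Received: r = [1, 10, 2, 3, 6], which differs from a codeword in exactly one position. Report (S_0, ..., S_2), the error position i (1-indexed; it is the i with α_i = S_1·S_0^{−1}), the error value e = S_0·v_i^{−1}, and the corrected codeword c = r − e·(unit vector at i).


S = (2, 4, 8), error at position 2, error magnitude e = 10, c = [1, 0, 2, 3, 6].

Step 1: column multipliers v_i = (∏_{j≠i}(α_i − α_j))^{−1} mod 11.
  i = 1 (α = 7): (7−2)(7−1)(7−6)(7−10) = 5·6·1·(−3) = −90 ≡ 9, so v_1 = 9^{−1} = 5 (mod 11).
  i = 2 (α = 2): (2−7)(2−1)(2−6)(2−10) = (−5)·1·(−4)·(−8) = −160 ≡ 5, so v_2 = 5^{−1} = 9 (mod 11).
  i = 3 (α = 1): (1−7)(1−2)(1−6)(1−10) = (−6)·(−1)·(−5)·(−9) = 270 ≡ 6, so v_3 = 6^{−1} = 2 (mod 11).
  i = 4 (α = 6): (6−7)(6−2)(6−1)(6−10) = (−1)·4·5·(−4) = 80 ≡ 3, so v_4 = 3^{−1} = 4 (mod 11).
  i = 5 (α = 10): (10−7)(10−2)(10−1)(10−6) = 3·8·9·4 = 864 ≡ 6, so v_5 = 6^{−1} = 2 (mod 11).
  v = [5, 9, 2, 4, 2].
Step 2: syndromes of r = [1, 10, 2, 3, 6] (all sums mod 11).
  S_0 = Σ v_i r_i = 5·1 + 9·10 + 2·2 + 4·3 + 2·6 = 123 ≡ 2.
  S_1 = Σ v_i α_i r_i = 5·7·1 + 9·2·10 + 2·1·2 + 4·6·3 + 2·10·6 = 411 ≡ 4.
  α_i^2 mod 11 = [5, 4, 1, 3, 1].
  S_2 = Σ v_i α_i^2 r_i = 5·5·1 + 9·4·10 + 2·1·2 + 4·3·3 + 2·1·6 = 437 ≡ 8.
  S = (2, 4, 8) ≠ 0, so r is not a codeword (an error is present).
Step 3: locate the error. For a single error e at position i, S_ℓ = v_i·e·α_i^ℓ, so α_err = S_1/S_0.
  S_0^{−1} = 2^{−1} = 6 (mod 11), so α_err = 4·6 = 24 ≡ 2 = α_2. Error position i = 2.
  Consistency check: S_2/S_1 = 8·3 = 24 ≡ 2 = α_err ✓ (single-error assumption holds).
Step 4: error magnitude e = S_0/v_2 = S_0·∏_{j≠2}(α_2 − α_j) = 2·5 = 10 ≡ 10 (mod 11).
Step 5: correct position 2: c_2 = r_2 − e = 10 − 10 ≡ 0 (mod 11). Hence c = [1, 0, 2, 3, 6].
  Check: interpolating c through the α_i gives m(x) = 4 + 9·x (degree < 2) with m(α_i) = c_i for every i, so c is indeed a codeword.


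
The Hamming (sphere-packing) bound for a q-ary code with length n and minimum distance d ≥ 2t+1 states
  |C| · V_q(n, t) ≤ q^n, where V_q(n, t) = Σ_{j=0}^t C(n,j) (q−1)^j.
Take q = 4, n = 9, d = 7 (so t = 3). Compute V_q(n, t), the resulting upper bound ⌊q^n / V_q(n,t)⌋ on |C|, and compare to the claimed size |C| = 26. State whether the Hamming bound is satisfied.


V_q(n, t) = 2620, q^n = 262144, Hamming bound = 100, |C| = 26 ≤ bound (satisfied).

Step 1: Compute V_q(n, t) = Σ_{j=0}^3 C(n, j) (q−1)^j.
  j = 0: C(9,0)·(3)^0 = 1·1 = 1.
  j = 1: C(9,1)·(3)^1 = 9·3 = 27.
  j = 2: C(9,2)·(3)^2 = 36·9 = 324.
  j = 3: C(9,3)·(3)^3 = 84·27 = 2268.
  V_q(n, t) = 1 + 27 + 324 + 2268 = 2620.
Step 2: q^n = 4^9 = 262144.
Step 3: Hamming bound ⌊q^n / V_q(n,t)⌋ = ⌊262144/2620⌋ = 100.
Step 4: Compare |C| = 26 to 100: satisfied.
The claimed |C| lies below the Hamming bound.


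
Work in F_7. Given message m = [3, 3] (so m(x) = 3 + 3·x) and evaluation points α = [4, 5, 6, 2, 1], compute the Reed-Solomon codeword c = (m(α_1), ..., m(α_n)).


c = [1, 4, 0, 2, 6]

Message polynomial: m(x) = 3 + 3·x (mod 7).
For each evaluation point α_i, compute m(α_i) mod 7:
  α_1 = 4: Horner steps 3 → 1, so m(4) = 1.
  α_2 = 5: Horner steps 3 → 4, so m(5) = 4.
  α_3 = 6: Horner steps 3 → 0, so m(6) = 0.
  α_4 = 2: Horner steps 3 → 2, so m(2) = 2.
  α_5 = 1: Horner steps 3 → 6, so m(1) = 6.
Codeword c = [1, 4, 0, 2, 6] ∈ F_7^5.


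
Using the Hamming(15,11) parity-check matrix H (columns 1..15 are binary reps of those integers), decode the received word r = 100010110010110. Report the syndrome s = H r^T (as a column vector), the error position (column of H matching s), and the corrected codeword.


s = (0, 0, 1, 1)^T, error position = 3, corrected codeword c = 101010110010110

Compute s = H r^T mod 2 one row at a time:
  s_1 = 1 + 0 + 0 + 1 + 0 + 1 + 1 + 0 = 4 ≡ 0 (mod 2).
  s_2 = 0 + 1 + 0 + 1 + 0 + 1 + 1 + 0 = 4 ≡ 0 (mod 2).
  s_3 = 0 + 0 + 0 + 1 + 0 + 1 + 1 + 0 = 3 ≡ 1 (mod 2).
  s_4 = 1 + 0 + 1 + 1 + 0 + 1 + 1 + 0 = 5 ≡ 1 (mod 2).
s = (0, 0, 1, 1)^T — this equals column 3 of H (binary 0011), so error is at position 3.
Correct: flip bit 3 of r = 100010110010110 to get c = 101010110010110.


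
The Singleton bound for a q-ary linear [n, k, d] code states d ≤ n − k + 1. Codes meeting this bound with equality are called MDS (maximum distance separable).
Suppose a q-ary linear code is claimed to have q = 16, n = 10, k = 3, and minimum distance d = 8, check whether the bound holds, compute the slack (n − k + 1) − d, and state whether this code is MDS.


Singleton RHS = n − k + 1 = 8, slack = 0, bound satisfied, MDS.

Singleton bound: d ≤ n − k + 1.
Here n = 10, k = 3, so n − k + 1 = 8.
Given d = 8, check d ≤ 8: YES.
Slack = (n − k + 1) − d = 0.
The code is MDS (slack = 0).
Description: the claimed parameters are [10, 3, 8]_16; such a code would be MDS (meets Singleton bound).


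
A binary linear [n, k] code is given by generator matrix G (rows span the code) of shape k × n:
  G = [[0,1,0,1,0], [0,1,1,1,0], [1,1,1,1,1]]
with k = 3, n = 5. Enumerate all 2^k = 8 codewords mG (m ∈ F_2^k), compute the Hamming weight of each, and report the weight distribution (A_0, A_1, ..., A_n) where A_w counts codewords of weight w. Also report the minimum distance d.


Weight distribution: A_0 = 1, A_1 = 1, A_2 = 2, A_3 = 2, A_4 = 1, A_5 = 1. Minimum distance d = 1.

Enumerate all 2^3 = 8 messages m ∈ F_2^3.
For each, compute codeword c = mG in F_2^5, then tally its weight.
  m = 000 → c = 00000, weight = 0.
  m = 100 → c = 01010, weight = 2.
  m = 010 → c = 01110, weight = 3.
  m = 110 → c = 00100, weight = 1.
  m = 001 → c = 11111, weight = 5.
  m = 101 → c = 10101, weight = 3.
  m = 011 → c = 10001, weight = 2.
  m = 111 → c = 11011, weight = 4.
Tally weights:
  weight 0: 1 codewords.
  weight 1: 1 codewords.
  weight 2: 2 codewords.
  weight 3: 2 codewords.
  weight 4: 1 codewords.
  weight 5: 1 codewords.
Minimum distance d = smallest w > 0 with A_w > 0 = 1.
Sanity: Σ A_w = 8 = 2^3 = 8 ✓.


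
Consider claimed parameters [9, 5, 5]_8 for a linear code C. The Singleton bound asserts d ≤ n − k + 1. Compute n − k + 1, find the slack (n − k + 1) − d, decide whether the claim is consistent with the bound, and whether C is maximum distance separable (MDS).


Singleton RHS = n − k + 1 = 5, slack = 0, bound satisfied, MDS.

Singleton bound: d ≤ n − k + 1.
Here n = 9, k = 5, so n − k + 1 = 5.
Given d = 5, check d ≤ 5: YES.
Slack = (n − k + 1) − d = 0.
The code is MDS (slack = 0).
Description: the claimed parameters are [9, 5, 5]_8; such a code would be MDS (meets Singleton bound).


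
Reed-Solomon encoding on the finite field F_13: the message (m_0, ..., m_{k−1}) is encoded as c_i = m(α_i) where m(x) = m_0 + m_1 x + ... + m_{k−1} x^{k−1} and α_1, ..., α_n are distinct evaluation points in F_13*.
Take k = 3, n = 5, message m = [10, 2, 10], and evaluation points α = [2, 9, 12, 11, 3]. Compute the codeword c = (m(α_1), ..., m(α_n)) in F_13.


c = [2, 6, 5, 7, 2]

Message polynomial: m(x) = 10 + 2·x + 10·x^2 (mod 13).
For each evaluation point α_i, compute m(α_i) mod 13:
  α_1 = 2: Horner steps 10 → 9 → 2, so m(2) = 2.
  α_2 = 9: Horner steps 10 → 1 → 6, so m(9) = 6.
  α_3 = 12: Horner steps 10 → 5 → 5, so m(12) = 5.
  α_4 = 11: Horner steps 10 → 8 → 7, so m(11) = 7.
  α_5 = 3: Horner steps 10 → 6 → 2, so m(3) = 2.
Codeword c = [2, 6, 5, 7, 2] ∈ F_13^5.


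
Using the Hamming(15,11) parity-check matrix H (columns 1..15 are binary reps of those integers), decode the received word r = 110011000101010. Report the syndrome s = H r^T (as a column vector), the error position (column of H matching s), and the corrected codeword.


s = (1, 0, 0, 0)^T, error position = 8, corrected codeword c = 110011010101010

Compute s = H r^T mod 2 one row at a time:
  s_1 = 0 + 0 + 1 + 0 + 1 + 0 + 1 + 0 = 3 ≡ 1 (mod 2).
  s_2 = 0 + 1 + 1 + 0 + 1 + 0 + 1 + 0 = 4 ≡ 0 (mod 2).
  s_3 = 1 + 0 + 1 + 0 + 1 + 0 + 1 + 0 = 4 ≡ 0 (mod 2).
  s_4 = 1 + 0 + 1 + 0 + 0 + 0 + 0 + 0 = 2 ≡ 0 (mod 2).
s = (1, 0, 0, 0)^T — this equals column 8 of H (binary 1000), so error is at position 8.
Correct: flip bit 8 of r = 110011000101010 to get c = 110011010101010.


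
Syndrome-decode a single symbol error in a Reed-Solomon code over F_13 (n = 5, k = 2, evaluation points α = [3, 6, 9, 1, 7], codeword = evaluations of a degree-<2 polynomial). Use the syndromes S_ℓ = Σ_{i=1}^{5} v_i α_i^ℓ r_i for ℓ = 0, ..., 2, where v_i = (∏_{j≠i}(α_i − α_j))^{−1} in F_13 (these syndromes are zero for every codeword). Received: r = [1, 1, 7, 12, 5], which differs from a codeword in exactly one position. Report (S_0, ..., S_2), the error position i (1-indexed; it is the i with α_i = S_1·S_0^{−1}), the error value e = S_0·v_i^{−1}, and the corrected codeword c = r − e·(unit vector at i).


S = (6, 10, 8), error at position 2, error magnitude e = 10, c = [1, 4, 7, 12, 5].

Step 1: column multipliers v_i = (∏_{j≠i}(α_i − α_j))^{−1} mod 13.
  i = 1 (α = 3): (3−6)(3−9)(3−1)(3−7) = (−3)·(−6)·2·(−4) = −144 ≡ 12, so v_1 = 12^{−1} = 12 (mod 13).
  i = 2 (α = 6): (6−3)(6−9)(6−1)(6−7) = 3·(−3)·5·(−1) = 45 ≡ 6, so v_2 = 6^{−1} = 11 (mod 13).
  i = 3 (α = 9): (9−3)(9−6)(9−1)(9−7) = 6·3·8·2 = 288 ≡ 2, so v_3 = 2^{−1} = 7 (mod 13).
  i = 4 (α = 1): (1−3)(1−6)(1−9)(1−7) = (−2)·(−5)·(−8)·(−6) = 480 ≡ 12, so v_4 = 12^{−1} = 12 (mod 13).
  i = 5 (α = 7): (7−3)(7−6)(7−9)(7−1) = 4·1·(−2)·6 = −48 ≡ 4, so v_5 = 4^{−1} = 10 (mod 13).
  v = [12, 11, 7, 12, 10].
Step 2: syndromes of r = [1, 1, 7, 12, 5] (all sums mod 13).
  S_0 = Σ v_i r_i = 12·1 + 11·1 + 7·7 + 12·12 + 10·5 = 266 ≡ 6.
  S_1 = Σ v_i α_i r_i = 12·3·1 + 11·6·1 + 7·9·7 + 12·1·12 + 10·7·5 = 1037 ≡ 10.
  α_i^2 mod 13 = [9, 10, 3, 1, 10].
  S_2 = Σ v_i α_i^2 r_i = 12·9·1 + 11·10·1 + 7·3·7 + 12·1·12 + 10·10·5 = 1009 ≡ 8.
  S = (6, 10, 8) ≠ 0, so r is not a codeword (an error is present).
Step 3: locate the error. For a single error e at position i, S_ℓ = v_i·e·α_i^ℓ, so α_err = S_1/S_0.
  S_0^{−1} = 6^{−1} = 11 (mod 13), so α_err = 10·11 = 110 ≡ 6 = α_2. Error position i = 2.
  Consistency check: S_2/S_1 = 8·4 = 32 ≡ 6 = α_err ✓ (single-error assumption holds).
Step 4: error magnitude e = S_0/v_2 = S_0·∏_{j≠2}(α_2 − α_j) = 6·6 = 36 ≡ 10 (mod 13).
Step 5: correct position 2: c_2 = r_2 − e = 1 − 10 ≡ 4 (mod 13). Hence c = [1, 4, 7, 12, 5].
  Check: interpolating c through the α_i gives m(x) = 11 + 1·x (degree < 2) with m(α_i) = c_i for every i, so c is indeed a codeword.


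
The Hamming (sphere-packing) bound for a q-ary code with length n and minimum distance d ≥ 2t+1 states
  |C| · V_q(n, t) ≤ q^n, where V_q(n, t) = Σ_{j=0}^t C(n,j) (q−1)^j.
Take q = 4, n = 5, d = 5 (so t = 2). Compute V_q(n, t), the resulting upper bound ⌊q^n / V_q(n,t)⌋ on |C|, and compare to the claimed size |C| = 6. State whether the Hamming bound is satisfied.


V_q(n, t) = 106, q^n = 1024, Hamming bound = 9, |C| = 6 ≤ bound (satisfied).

Step 1: Compute V_q(n, t) = Σ_{j=0}^2 C(n, j) (q−1)^j.
  j = 0: C(5,0)·(3)^0 = 1·1 = 1.
  j = 1: C(5,1)·(3)^1 = 5·3 = 15.
  j = 2: C(5,2)·(3)^2 = 10·9 = 90.
  V_q(n, t) = 1 + 15 + 90 = 106.
Step 2: q^n = 4^5 = 1024.
Step 3: Hamming bound ⌊q^n / V_q(n,t)⌋ = ⌊1024/106⌋ = 9.
Step 4: Compare |C| = 6 to 9: satisfied.
The claimed |C| lies below the Hamming bound.


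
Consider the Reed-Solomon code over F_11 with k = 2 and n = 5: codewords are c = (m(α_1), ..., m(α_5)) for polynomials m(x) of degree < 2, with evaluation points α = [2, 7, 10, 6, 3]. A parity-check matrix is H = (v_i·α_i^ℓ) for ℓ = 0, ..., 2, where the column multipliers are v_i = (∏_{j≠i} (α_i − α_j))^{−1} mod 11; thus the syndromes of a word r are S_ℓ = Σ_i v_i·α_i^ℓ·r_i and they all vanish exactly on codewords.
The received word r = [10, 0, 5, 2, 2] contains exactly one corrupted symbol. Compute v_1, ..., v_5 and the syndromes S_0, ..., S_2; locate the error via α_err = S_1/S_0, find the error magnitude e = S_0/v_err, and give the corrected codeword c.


S = (4, 1, 3), error at position 5, error magnitude e = 5, c = [10, 0, 5, 2, 8].

Step 1: column multipliers v_i = (∏_{j≠i}(α_i − α_j))^{−1} mod 11.
  i = 1 (α = 2): (2−7)(2−10)(2−6)(2−3) = (−5)·(−8)·(−4)·(−1) = 160 ≡ 6, so v_1 = 6^{−1} = 2 (mod 11).
  i = 2 (α = 7): (7−2)(7−10)(7−6)(7−3) = 5·(−3)·1·4 = −60 ≡ 6, so v_2 = 6^{−1} = 2 (mod 11).
  i = 3 (α = 10): (10−2)(10−7)(10−6)(10−3) = 8·3·4·7 = 672 ≡ 1, so v_3 = 1^{−1} = 1 (mod 11).
  i = 4 (α = 6): (6−2)(6−7)(6−10)(6−3) = 4·(−1)·(−4)·3 = 48 ≡ 4, so v_4 = 4^{−1} = 3 (mod 11).
  i = 5 (α = 3): (3−2)(3−7)(3−10)(3−6) = 1·(−4)·(−7)·(−3) = −84 ≡ 4, so v_5 = 4^{−1} = 3 (mod 11).
  v = [2, 2, 1, 3, 3].
Step 2: syndromes of r = [10, 0, 5, 2, 2] (all sums mod 11).
  S_0 = Σ v_i r_i = 2·10 + 2·0 + 1·5 + 3·2 + 3·2 = 37 ≡ 4.
  S_1 = Σ v_i α_i r_i = 2·2·10 + 2·7·0 + 1·10·5 + 3·6·2 + 3·3·2 = 144 ≡ 1.
  α_i^2 mod 11 = [4, 5, 1, 3, 9].
  S_2 = Σ v_i α_i^2 r_i = 2·4·10 + 2·5·0 + 1·1·5 + 3·3·2 + 3·9·2 = 157 ≡ 3.
  S = (4, 1, 3) ≠ 0, so r is not a codeword (an error is present).
Step 3: locate the error. For a single error e at position i, S_ℓ = v_i·e·α_i^ℓ, so α_err = S_1/S_0.
  S_0^{−1} = 4^{−1} = 3 (mod 11), so α_err = 1·3 = 3 ≡ 3 = α_5. Error position i = 5.
  Consistency check: S_2/S_1 = 3·1 = 3 ≡ 3 = α_err ✓ (single-error assumption holds).
Step 4: error magnitude e = S_0/v_5 = S_0·∏_{j≠5}(α_5 − α_j) = 4·4 = 16 ≡ 5 (mod 11).
Step 5: correct position 5: c_5 = r_5 − e = 2 − 5 ≡ 8 (mod 11). Hence c = [10, 0, 5, 2, 8].
  Check: interpolating c through the α_i gives m(x) = 3 + 9·x (degree < 2) with m(α_i) = c_i for every i, so c is indeed a codeword.


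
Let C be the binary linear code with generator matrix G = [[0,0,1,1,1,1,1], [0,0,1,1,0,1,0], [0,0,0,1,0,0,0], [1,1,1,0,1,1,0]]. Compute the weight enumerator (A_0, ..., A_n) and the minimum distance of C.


Weight distribution: A_0 = 1, A_1 = 1, A_2 = 2, A_3 = 4, A_4 = 3, A_5 = 3, A_6 = 2. Minimum distance d = 1.

Enumerate all 2^4 = 16 messages m ∈ F_2^4.
For each, compute codeword c = mG in F_2^7, then tally its weight.
  m = 0000 → c = 0000000, weight = 0.
  m = 1000 → c = 0011111, weight = 5.
  m = 0100 → c = 0011010, weight = 3.
  m = 1100 → c = 0000101, weight = 2.
  m = 0010 → c = 0001000, weight = 1.
  m = 1010 → c = 0010111, weight = 4.
  m = 0110 → c = 0010010, weight = 2.
  m = 1110 → c = 0001101, weight = 3.
  m = 0001 → c = 1110110, weight = 5.
  m = 1001 → c = 1101001, weight = 4.
  m = 0101 → c = 1101100, weight = 4.
  m = 1101 → c = 1110011, weight = 5.
  m = 0011 → c = 1111110, weight = 6.
  m = 1011 → c = 1100001, weight = 3.
  m = 0111 → c = 1100100, weight = 3.
  m = 1111 → c = 1111011, weight = 6.
Tally weights:
  weight 0: 1 codewords.
  weight 1: 1 codewords.
  weight 2: 2 codewords.
  weight 3: 4 codewords.
  weight 4: 3 codewords.
  weight 5: 3 codewords.
  weight 6: 2 codewords.
Minimum distance d = smallest w > 0 with A_w > 0 = 1.
Sanity: Σ A_w = 16 = 2^4 = 16 ✓.


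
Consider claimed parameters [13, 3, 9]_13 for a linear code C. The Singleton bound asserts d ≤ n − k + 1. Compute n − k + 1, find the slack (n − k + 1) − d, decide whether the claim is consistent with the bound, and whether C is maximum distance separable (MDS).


Singleton RHS = n − k + 1 = 11, slack = 2, bound satisfied, not MDS.

Singleton bound: d ≤ n − k + 1.
Here n = 13, k = 3, so n − k + 1 = 11.
Given d = 9, check d ≤ 11: YES.
Slack = (n − k + 1) − d = 2.
The code is NOT MDS (slack = 2 > 0).
Description: the claimed parameters are [13, 3, 9]_13; such a code would be non-MDS.


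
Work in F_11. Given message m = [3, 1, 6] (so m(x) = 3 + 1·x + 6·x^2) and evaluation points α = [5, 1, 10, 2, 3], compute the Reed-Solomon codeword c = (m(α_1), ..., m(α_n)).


c = [4, 10, 8, 7, 5]

Message polynomial: m(x) = 3 + 1·x + 6·x^2 (mod 11).
For each evaluation point α_i, compute m(α_i) mod 11:
  α_1 = 5: Horner steps 6 → 9 → 4, so m(5) = 4.
  α_2 = 1: Horner steps 6 → 7 → 10, so m(1) = 10.
  α_3 = 10: Horner steps 6 → 6 → 8, so m(10) = 8.
  α_4 = 2: Horner steps 6 → 2 → 7, so m(2) = 7.
  α_5 = 3: Horner steps 6 → 8 → 5, so m(3) = 5.
Codeword c = [4, 10, 8, 7, 5] ∈ F_11^5.


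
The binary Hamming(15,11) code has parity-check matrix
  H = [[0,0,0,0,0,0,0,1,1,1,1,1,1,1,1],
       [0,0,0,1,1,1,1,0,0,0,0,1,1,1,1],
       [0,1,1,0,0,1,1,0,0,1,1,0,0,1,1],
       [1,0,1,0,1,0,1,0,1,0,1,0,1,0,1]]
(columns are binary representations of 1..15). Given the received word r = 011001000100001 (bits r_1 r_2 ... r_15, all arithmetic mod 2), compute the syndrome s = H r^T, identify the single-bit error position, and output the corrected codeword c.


s = (0, 0, 1, 0)^T, error position = 2, corrected codeword c = 001001000100001

Compute s = H r^T mod 2 one row at a time:
  s_1 = 0 + 0 + 1 + 0 + 0 + 0 + 0 + 1 = 2 ≡ 0 (mod 2).
  s_2 = 0 + 0 + 1 + 0 + 0 + 0 + 0 + 1 = 2 ≡ 0 (mod 2).
  s_3 = 1 + 1 + 1 + 0 + 1 + 0 + 0 + 1 = 5 ≡ 1 (mod 2).
  s_4 = 0 + 1 + 0 + 0 + 0 + 0 + 0 + 1 = 2 ≡ 0 (mod 2).
s = (0, 0, 1, 0)^T — this equals column 2 of H (binary 0010), so error is at position 2.
Correct: flip bit 2 of r = 011001000100001 to get c = 001001000100001.


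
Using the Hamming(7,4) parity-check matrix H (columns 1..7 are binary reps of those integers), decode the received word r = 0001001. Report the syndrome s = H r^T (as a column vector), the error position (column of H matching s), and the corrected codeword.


s = (0, 1, 1)^T, error position = 3, corrected codeword c = 0011001

Compute s = H r^T mod 2 one row at a time:
  s_1 = 1 + 0 + 0 + 1 = 2 ≡ 0 (mod 2).
  s_2 = 0 + 0 + 0 + 1 = 1 ≡ 1 (mod 2).
  s_3 = 0 + 0 + 0 + 1 = 1 ≡ 1 (mod 2).
s = (0, 1, 1)^T — this equals column 3 of H (binary 011), so error is at position 3.
Correct: flip bit 3 of r = 0001001 to get c = 0011001.


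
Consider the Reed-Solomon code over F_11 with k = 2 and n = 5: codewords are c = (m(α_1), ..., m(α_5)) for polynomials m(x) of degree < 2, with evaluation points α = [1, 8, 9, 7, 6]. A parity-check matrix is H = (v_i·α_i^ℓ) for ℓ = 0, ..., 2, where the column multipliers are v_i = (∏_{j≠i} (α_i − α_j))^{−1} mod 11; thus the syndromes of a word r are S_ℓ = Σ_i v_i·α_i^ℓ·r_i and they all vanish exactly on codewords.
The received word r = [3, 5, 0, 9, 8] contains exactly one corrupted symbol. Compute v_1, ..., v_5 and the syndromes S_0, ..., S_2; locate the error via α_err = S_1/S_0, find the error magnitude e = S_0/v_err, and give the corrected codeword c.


S = (9, 6, 4), error at position 2, error magnitude e = 6, c = [3, 10, 0, 9, 8].

Step 1: column multipliers v_i = (∏_{j≠i}(α_i − α_j))^{−1} mod 11.
  i = 1 (α = 1): (1−8)(1−9)(1−7)(1−6) = (−7)·(−8)·(−6)·(−5) = 1680 ≡ 8, so v_1 = 8^{−1} = 7 (mod 11).
  i = 2 (α = 8): (8−1)(8−9)(8−7)(8−6) = 7·(−1)·1·2 = −14 ≡ 8, so v_2 = 8^{−1} = 7 (mod 11).
  i = 3 (α = 9): (9−1)(9−8)(9−7)(9−6) = 8·1·2·3 = 48 ≡ 4, so v_3 = 4^{−1} = 3 (mod 11).
  i = 4 (α = 7): (7−1)(7−8)(7−9)(7−6) = 6·(−1)·(−2)·1 = 12 ≡ 1, so v_4 = 1^{−1} = 1 (mod 11).
  i = 5 (α = 6): (6−1)(6−8)(6−9)(6−7) = 5·(−2)·(−3)·(−1) = −30 ≡ 3, so v_5 = 3^{−1} = 4 (mod 11).
  v = [7, 7, 3, 1, 4].
Step 2: syndromes of r = [3, 5, 0, 9, 8] (all sums mod 11).
  S_0 = Σ v_i r_i = 7·3 + 7·5 + 3·0 + 1·9 + 4·8 = 97 ≡ 9.
  S_1 = Σ v_i α_i r_i = 7·1·3 + 7·8·5 + 3·9·0 + 1·7·9 + 4·6·8 = 556 ≡ 6.
  α_i^2 mod 11 = [1, 9, 4, 5, 3].
  S_2 = Σ v_i α_i^2 r_i = 7·1·3 + 7·9·5 + 3·4·0 + 1·5·9 + 4·3·8 = 477 ≡ 4.
  S = (9, 6, 4) ≠ 0, so r is not a codeword (an error is present).
Step 3: locate the error. For a single error e at position i, S_ℓ = v_i·e·α_i^ℓ, so α_err = S_1/S_0.
  S_0^{−1} = 9^{−1} = 5 (mod 11), so α_err = 6·5 = 30 ≡ 8 = α_2. Error position i = 2.
  Consistency check: S_2/S_1 = 4·2 = 8 ≡ 8 = α_err ✓ (single-error assumption holds).
Step 4: error magnitude e = S_0/v_2 = S_0·∏_{j≠2}(α_2 − α_j) = 9·8 = 72 ≡ 6 (mod 11).
Step 5: correct position 2: c_2 = r_2 − e = 5 − 6 ≡ 10 (mod 11). Hence c = [3, 10, 0, 9, 8].
  Check: interpolating c through the α_i gives m(x) = 2 + 1·x (degree < 2) with m(α_i) = c_i for every i, so c is indeed a codeword.


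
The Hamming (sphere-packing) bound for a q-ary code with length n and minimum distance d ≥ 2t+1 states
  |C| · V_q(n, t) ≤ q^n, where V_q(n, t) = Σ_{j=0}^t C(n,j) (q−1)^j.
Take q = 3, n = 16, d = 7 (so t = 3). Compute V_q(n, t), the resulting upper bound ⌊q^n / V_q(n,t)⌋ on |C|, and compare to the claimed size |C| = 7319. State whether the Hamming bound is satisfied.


V_q(n, t) = 4993, q^n = 43046721, Hamming bound = 8621, |C| = 7319 ≤ bound (satisfied).

Step 1: Compute V_q(n, t) = Σ_{j=0}^3 C(n, j) (q−1)^j.
  j = 0: C(16,0)·(2)^0 = 1·1 = 1.
  j = 1: C(16,1)·(2)^1 = 16·2 = 32.
  j = 2: C(16,2)·(2)^2 = 120·4 = 480.
  j = 3: C(16,3)·(2)^3 = 560·8 = 4480.
  V_q(n, t) = 1 + 32 + 480 + 4480 = 4993.
Step 2: q^n = 3^16 = 43046721.
Step 3: Hamming bound ⌊q^n / V_q(n,t)⌋ = ⌊43046721/4993⌋ = 8621.
Step 4: Compare |C| = 7319 to 8621: satisfied.
The claimed |C| lies below the Hamming bound.


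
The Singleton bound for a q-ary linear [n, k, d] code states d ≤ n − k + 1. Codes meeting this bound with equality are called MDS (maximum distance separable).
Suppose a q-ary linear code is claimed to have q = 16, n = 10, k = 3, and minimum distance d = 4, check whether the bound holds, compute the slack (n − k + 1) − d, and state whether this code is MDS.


Singleton RHS = n − k + 1 = 8, slack = 4, bound satisfied, not MDS.

Singleton bound: d ≤ n − k + 1.
Here n = 10, k = 3, so n − k + 1 = 8.
Given d = 4, check d ≤ 8: YES.
Slack = (n − k + 1) − d = 4.
The code is NOT MDS (slack = 4 > 0).
Description: the claimed parameters are [10, 3, 4]_16; such a code would be non-MDS.


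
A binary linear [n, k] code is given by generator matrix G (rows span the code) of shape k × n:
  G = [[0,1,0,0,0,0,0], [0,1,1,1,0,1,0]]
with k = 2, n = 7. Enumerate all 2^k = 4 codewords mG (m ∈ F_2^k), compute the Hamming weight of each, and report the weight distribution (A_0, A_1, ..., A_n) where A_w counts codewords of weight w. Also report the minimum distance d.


Weight distribution: A_0 = 1, A_1 = 1, A_3 = 1, A_4 = 1. Minimum distance d = 1.

Enumerate all 2^2 = 4 messages m ∈ F_2^2.
For each, compute codeword c = mG in F_2^7, then tally its weight.
  m = 00 → c = 0000000, weight = 0.
  m = 10 → c = 0100000, weight = 1.
  m = 01 → c = 0111010, weight = 4.
  m = 11 → c = 0011010, weight = 3.
Tally weights:
  weight 0: 1 codewords.
  weight 1: 1 codewords.
  weight 3: 1 codewords.
  weight 4: 1 codewords.
Minimum distance d = smallest w > 0 with A_w > 0 = 1.
Sanity: Σ A_w = 4 = 2^2 = 4 ✓.


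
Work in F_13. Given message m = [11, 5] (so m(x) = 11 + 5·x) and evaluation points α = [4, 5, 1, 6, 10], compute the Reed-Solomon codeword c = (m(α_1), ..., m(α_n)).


c = [5, 10, 3, 2, 9]

Message polynomial: m(x) = 11 + 5·x (mod 13).
For each evaluation point α_i, compute m(α_i) mod 13:
  α_1 = 4: Horner steps 5 → 5, so m(4) = 5.
  α_2 = 5: Horner steps 5 → 10, so m(5) = 10.
  α_3 = 1: Horner steps 5 → 3, so m(1) = 3.
  α_4 = 6: Horner steps 5 → 2, so m(6) = 2.
  α_5 = 10: Horner steps 5 → 9, so m(10) = 9.
Codeword c = [5, 10, 3, 2, 9] ∈ F_13^5.


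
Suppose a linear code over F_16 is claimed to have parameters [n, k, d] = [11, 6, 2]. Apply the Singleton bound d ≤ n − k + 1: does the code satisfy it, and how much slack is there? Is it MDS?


Singleton RHS = n − k + 1 = 6, slack = 4, bound satisfied, not MDS.

Singleton bound: d ≤ n − k + 1.
Here n = 11, k = 6, so n − k + 1 = 6.
Given d = 2, check d ≤ 6: YES.
Slack = (n − k + 1) − d = 4.
The code is NOT MDS (slack = 4 > 0).
Description: the claimed parameters are [11, 6, 2]_16; such a code would be non-MDS.


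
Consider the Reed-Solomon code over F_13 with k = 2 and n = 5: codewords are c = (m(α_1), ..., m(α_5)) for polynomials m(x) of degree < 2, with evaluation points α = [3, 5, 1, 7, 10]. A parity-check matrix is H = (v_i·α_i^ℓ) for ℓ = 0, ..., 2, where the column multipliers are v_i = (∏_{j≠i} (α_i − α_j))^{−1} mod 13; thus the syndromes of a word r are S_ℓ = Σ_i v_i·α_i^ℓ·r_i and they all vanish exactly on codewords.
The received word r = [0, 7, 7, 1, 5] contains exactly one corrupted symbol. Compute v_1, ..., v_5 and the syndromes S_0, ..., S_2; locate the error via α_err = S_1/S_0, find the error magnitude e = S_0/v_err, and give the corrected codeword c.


S = (9, 9, 9), error at position 3, error magnitude e = 1, c = [0, 7, 6, 1, 5].

Step 1: column multipliers v_i = (∏_{j≠i}(α_i − α_j))^{−1} mod 13.
  i = 1 (α = 3): (3−5)(3−1)(3−7)(3−10) = (−2)·2·(−4)·(−7) = −112 ≡ 5, so v_1 = 5^{−1} = 8 (mod 13).
  i = 2 (α = 5): (5−3)(5−1)(5−7)(5−10) = 2·4·(−2)·(−5) = 80 ≡ 2, so v_2 = 2^{−1} = 7 (mod 13).
  i = 3 (α = 1): (1−3)(1−5)(1−7)(1−10) = (−2)·(−4)·(−6)·(−9) = 432 ≡ 3, so v_3 = 3^{−1} = 9 (mod 13).
  i = 4 (α = 7): (7−3)(7−5)(7−1)(7−10) = 4·2·6·(−3) = −144 ≡ 12, so v_4 = 12^{−1} = 12 (mod 13).
  i = 5 (α = 10): (10−3)(10−5)(10−1)(10−7) = 7·5·9·3 = 945 ≡ 9, so v_5 = 9^{−1} = 3 (mod 13).
  v = [8, 7, 9, 12, 3].
Step 2: syndromes of r = [0, 7, 7, 1, 5] (all sums mod 13).
  S_0 = Σ v_i r_i = 8·0 + 7·7 + 9·7 + 12·1 + 3·5 = 139 ≡ 9.
  S_1 = Σ v_i α_i r_i = 8·3·0 + 7·5·7 + 9·1·7 + 12·7·1 + 3·10·5 = 542 ≡ 9.
  α_i^2 mod 13 = [9, 12, 1, 10, 9].
  S_2 = Σ v_i α_i^2 r_i = 8·9·0 + 7·12·7 + 9·1·7 + 12·10·1 + 3·9·5 = 906 ≡ 9.
  S = (9, 9, 9) ≠ 0, so r is not a codeword (an error is present).
Step 3: locate the error. For a single error e at position i, S_ℓ = v_i·e·α_i^ℓ, so α_err = S_1/S_0.
  S_0^{−1} = 9^{−1} = 3 (mod 13), so α_err = 9·3 = 27 ≡ 1 = α_3. Error position i = 3.
  Consistency check: S_2/S_1 = 9·3 = 27 ≡ 1 = α_err ✓ (single-error assumption holds).
Step 4: error magnitude e = S_0/v_3 = S_0·∏_{j≠3}(α_3 − α_j) = 9·3 = 27 ≡ 1 (mod 13).
Step 5: correct position 3: c_3 = r_3 − e = 7 − 1 ≡ 6 (mod 13). Hence c = [0, 7, 6, 1, 5].
  Check: interpolating c through the α_i gives m(x) = 9 + 10·x (degree < 2) with m(α_i) = c_i for every i, so c is indeed a codeword.


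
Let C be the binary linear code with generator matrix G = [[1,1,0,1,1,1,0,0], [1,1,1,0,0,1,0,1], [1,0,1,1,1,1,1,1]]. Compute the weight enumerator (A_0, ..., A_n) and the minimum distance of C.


Weight distribution: A_0 = 1, A_3 = 1, A_4 = 3, A_5 = 2, A_7 = 1. Minimum distance d = 3.

Enumerate all 2^3 = 8 messages m ∈ F_2^3.
For each, compute codeword c = mG in F_2^8, then tally its weight.
  m = 000 → c = 00000000, weight = 0.
  m = 100 → c = 11011100, weight = 5.
  m = 010 → c = 11100101, weight = 5.
  m = 110 → c = 00111001, weight = 4.
  m = 001 → c = 10111111, weight = 7.
  m = 101 → c = 01100011, weight = 4.
  m = 011 → c = 01011010, weight = 4.
  m = 111 → c = 10000110, weight = 3.
Tally weights:
  weight 0: 1 codewords.
  weight 3: 1 codewords.
  weight 4: 3 codewords.
  weight 5: 2 codewords.
  weight 7: 1 codewords.
Minimum distance d = smallest w > 0 with A_w > 0 = 3.
Sanity: Σ A_w = 8 = 2^3 = 8 ✓.


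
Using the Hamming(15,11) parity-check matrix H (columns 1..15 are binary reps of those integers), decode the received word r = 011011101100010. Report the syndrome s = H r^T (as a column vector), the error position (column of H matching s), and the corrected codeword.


s = (1, 0, 0, 0)^T, error position = 8, corrected codeword c = 011011111100010

Compute s = H r^T mod 2 one row at a time:
  s_1 = 0 + 1 + 1 + 0 + 0 + 0 + 1 + 0 = 3 ≡ 1 (mod 2).
  s_2 = 0 + 1 + 1 + 1 + 0 + 0 + 1 + 0 = 4 ≡ 0 (mod 2).
  s_3 = 1 + 1 + 1 + 1 + 1 + 0 + 1 + 0 = 6 ≡ 0 (mod 2).
  s_4 = 0 + 1 + 1 + 1 + 1 + 0 + 0 + 0 = 4 ≡ 0 (mod 2).
s = (1, 0, 0, 0)^T — this equals column 8 of H (binary 1000), so error is at position 8.
Correct: flip bit 8 of r = 011011101100010 to get c = 011011111100010.


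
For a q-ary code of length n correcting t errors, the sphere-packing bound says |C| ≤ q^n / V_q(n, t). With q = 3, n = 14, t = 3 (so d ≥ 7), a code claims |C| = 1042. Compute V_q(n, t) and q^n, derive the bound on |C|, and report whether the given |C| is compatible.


V_q(n, t) = 3305, q^n = 4782969, Hamming bound = 1447, |C| = 1042 ≤ bound (satisfied).

Step 1: Compute V_q(n, t) = Σ_{j=0}^3 C(n, j) (q−1)^j.
  j = 0: C(14,0)·(2)^0 = 1·1 = 1.
  j = 1: C(14,1)·(2)^1 = 14·2 = 28.
  j = 2: C(14,2)·(2)^2 = 91·4 = 364.
  j = 3: C(14,3)·(2)^3 = 364·8 = 2912.
  V_q(n, t) = 1 + 28 + 364 + 2912 = 3305.
Step 2: q^n = 3^14 = 4782969.
Step 3: Hamming bound ⌊q^n / V_q(n,t)⌋ = ⌊4782969/3305⌋ = 1447.
Step 4: Compare |C| = 1042 to 1447: satisfied.
The claimed |C| lies below the Hamming bound.


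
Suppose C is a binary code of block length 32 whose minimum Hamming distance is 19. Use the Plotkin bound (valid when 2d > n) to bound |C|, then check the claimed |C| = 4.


Plotkin bound M ≤ 6; given |C| = 4 ≤ bound (satisfied).

Check applicability: 2d = 38, n = 32.
2d − n = 6 > 0, so Plotkin applies.
Compute d/(2d−n) = 19/6 ≈ 3.1667.
⌊d/(2d−n)⌋ = 3.
Plotkin bound: M ≤ 2·3 = 6.
Given |C| = 4, check: satisfied.
This |C| is below the Plotkin bound.


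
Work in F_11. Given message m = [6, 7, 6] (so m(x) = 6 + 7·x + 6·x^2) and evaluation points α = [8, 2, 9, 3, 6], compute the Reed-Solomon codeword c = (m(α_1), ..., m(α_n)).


c = [6, 0, 5, 4, 0]

Message polynomial: m(x) = 6 + 7·x + 6·x^2 (mod 11).
For each evaluation point α_i, compute m(α_i) mod 11:
  α_1 = 8: Horner steps 6 → 0 → 6, so m(8) = 6.
  α_2 = 2: Horner steps 6 → 8 → 0, so m(2) = 0.
  α_3 = 9: Horner steps 6 → 6 → 5, so m(9) = 5.
  α_4 = 3: Horner steps 6 → 3 → 4, so m(3) = 4.
  α_5 = 6: Horner steps 6 → 10 → 0, so m(6) = 0.
Codeword c = [6, 0, 5, 4, 0] ∈ F_11^5.


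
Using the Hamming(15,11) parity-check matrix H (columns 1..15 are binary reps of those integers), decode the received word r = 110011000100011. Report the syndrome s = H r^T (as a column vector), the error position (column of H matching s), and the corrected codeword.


s = (1, 0, 1, 1)^T, error position = 11, corrected codeword c = 110011000110011

Compute s = H r^T mod 2 one row at a time:
  s_1 = 0 + 0 + 1 + 0 + 0 + 0 + 1 + 1 = 3 ≡ 1 (mod 2).
  s_2 = 0 + 1 + 1 + 0 + 0 + 0 + 1 + 1 = 4 ≡ 0 (mod 2).
  s_3 = 1 + 0 + 1 + 0 + 1 + 0 + 1 + 1 = 5 ≡ 1 (mod 2).
  s_4 = 1 + 0 + 1 + 0 + 0 + 0 + 0 + 1 = 3 ≡ 1 (mod 2).
s = (1, 0, 1, 1)^T — this equals column 11 of H (binary 1011), so error is at position 11.
Correct: flip bit 11 of r = 110011000100011 to get c = 110011000110011.


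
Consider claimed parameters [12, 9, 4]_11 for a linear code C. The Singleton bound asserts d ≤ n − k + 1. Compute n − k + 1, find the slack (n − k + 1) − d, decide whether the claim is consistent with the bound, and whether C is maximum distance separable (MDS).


Singleton RHS = n − k + 1 = 4, slack = 0, bound satisfied, MDS.

Singleton bound: d ≤ n − k + 1.
Here n = 12, k = 9, so n − k + 1 = 4.
Given d = 4, check d ≤ 4: YES.
Slack = (n − k + 1) − d = 0.
The code is MDS (slack = 0).
Description: the claimed parameters are [12, 9, 4]_11; such a code would be MDS (meets Singleton bound).


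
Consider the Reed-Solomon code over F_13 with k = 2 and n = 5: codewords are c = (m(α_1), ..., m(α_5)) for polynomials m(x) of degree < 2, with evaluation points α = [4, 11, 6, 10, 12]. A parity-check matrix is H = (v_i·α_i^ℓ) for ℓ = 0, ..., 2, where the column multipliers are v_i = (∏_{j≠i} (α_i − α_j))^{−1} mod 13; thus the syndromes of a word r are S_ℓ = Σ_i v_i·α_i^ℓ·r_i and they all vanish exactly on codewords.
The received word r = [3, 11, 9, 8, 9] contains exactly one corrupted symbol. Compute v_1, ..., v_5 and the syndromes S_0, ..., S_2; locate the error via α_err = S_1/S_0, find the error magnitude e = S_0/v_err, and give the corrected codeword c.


S = (12, 1, 12), error at position 5, error magnitude e = 8, c = [3, 11, 9, 8, 1].

Step 1: column multipliers v_i = (∏_{j≠i}(α_i − α_j))^{−1} mod 13.
  i = 1 (α = 4): (4−11)(4−6)(4−10)(4−12) = (−7)·(−2)·(−6)·(−8) = 672 ≡ 9, so v_1 = 9^{−1} = 3 (mod 13).
  i = 2 (α = 11): (11−4)(11−6)(11−10)(11−12) = 7·5·1·(−1) = −35 ≡ 4, so v_2 = 4^{−1} = 10 (mod 13).
  i = 3 (α = 6): (6−4)(6−11)(6−10)(6−12) = 2·(−5)·(−4)·(−6) = −240 ≡ 7, so v_3 = 7^{−1} = 2 (mod 13).
  i = 4 (α = 10): (10−4)(10−11)(10−6)(10−12) = 6·(−1)·4·(−2) = 48 ≡ 9, so v_4 = 9^{−1} = 3 (mod 13).
  i = 5 (α = 12): (12−4)(12−11)(12−6)(12−10) = 8·1·6·2 = 96 ≡ 5, so v_5 = 5^{−1} = 8 (mod 13).
  v = [3, 10, 2, 3, 8].
Step 2: syndromes of r = [3, 11, 9, 8, 9] (all sums mod 13).
  S_0 = Σ v_i r_i = 3·3 + 10·11 + 2·9 + 3·8 + 8·9 = 233 ≡ 12.
  S_1 = Σ v_i α_i r_i = 3·4·3 + 10·11·11 + 2·6·9 + 3·10·8 + 8·12·9 = 2458 ≡ 1.
  α_i^2 mod 13 = [3, 4, 10, 9, 1].
  S_2 = Σ v_i α_i^2 r_i = 3·3·3 + 10·4·11 + 2·10·9 + 3·9·8 + 8·1·9 = 935 ≡ 12.
  S = (12, 1, 12) ≠ 0, so r is not a codeword (an error is present).
Step 3: locate the error. For a single error e at position i, S_ℓ = v_i·e·α_i^ℓ, so α_err = S_1/S_0.
  S_0^{−1} = 12^{−1} = 12 (mod 13), so α_err = 1·12 = 12 ≡ 12 = α_5. Error position i = 5.
  Consistency check: S_2/S_1 = 12·1 = 12 ≡ 12 = α_err ✓ (single-error assumption holds).
Step 4: error magnitude e = S_0/v_5 = S_0·∏_{j≠5}(α_5 − α_j) = 12·5 = 60 ≡ 8 (mod 13).
Step 5: correct position 5: c_5 = r_5 − e = 9 − 8 ≡ 1 (mod 13). Hence c = [3, 11, 9, 8, 1].
  Check: interpolating c through the α_i gives m(x) = 4 + 3·x (degree < 2) with m(α_i) = c_i for every i, so c is indeed a codeword.
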